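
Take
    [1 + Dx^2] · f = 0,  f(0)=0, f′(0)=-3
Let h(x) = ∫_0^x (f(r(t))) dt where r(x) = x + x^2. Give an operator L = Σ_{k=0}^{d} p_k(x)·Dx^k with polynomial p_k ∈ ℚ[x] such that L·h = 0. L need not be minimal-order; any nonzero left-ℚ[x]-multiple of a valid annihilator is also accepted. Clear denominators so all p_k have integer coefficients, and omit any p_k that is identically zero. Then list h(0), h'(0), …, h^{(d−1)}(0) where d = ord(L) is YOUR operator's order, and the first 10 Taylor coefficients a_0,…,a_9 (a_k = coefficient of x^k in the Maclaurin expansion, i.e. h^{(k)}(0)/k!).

L = (1 + 6·x + 12·x^2 + 8·x^3)·Dx - 2·Dx^2 + (1 + 2·x)·Dx^3  (order 3).
h: a_k = 0, 0, -3/2, -1, 1/8, 3/10, 59/240, 3/56, -419/13440, -59/2160, …
ICs: h(0) = 0, h′(0) = 0, h′′(0) = -3.

f: a_k = 0, -3, 0, 1/2, 0, -1/40, 0, 1/1680, 0, -1/120960, …
Change of var in L_f (x↦r) gives L₀.
h=∫₀ˣh₀: take L = L₀·Dx.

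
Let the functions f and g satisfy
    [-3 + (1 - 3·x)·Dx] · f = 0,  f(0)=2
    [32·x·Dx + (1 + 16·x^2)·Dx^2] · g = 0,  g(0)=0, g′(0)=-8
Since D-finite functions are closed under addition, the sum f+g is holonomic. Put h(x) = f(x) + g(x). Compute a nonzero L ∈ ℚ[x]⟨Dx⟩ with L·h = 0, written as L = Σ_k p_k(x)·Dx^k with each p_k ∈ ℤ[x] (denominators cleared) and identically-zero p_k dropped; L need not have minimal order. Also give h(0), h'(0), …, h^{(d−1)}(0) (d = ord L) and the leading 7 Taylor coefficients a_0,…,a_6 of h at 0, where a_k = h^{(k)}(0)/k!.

f: a_k = 2, 6, 18, 54, 162, 486, 1458, …
g: a_k = 0, -8, 0, 128/3, 0, -2048/5, 0, …
Sum ⇒ L₀ = lclm(L_f,L_g) in ℚ(x)⟨Dx⟩.
L = (-96 + 1152·x + 4608·x^2)·Dx + (43 - 96·x + 240·x^2 + 4608·x^3)·Dx^2 + (-3 - 7·x - 112·x^3 + 768·x^4)·Dx^3  (order 3).
h: a_k = 2, -2, 18, 290/3, 162, 382/5, 1458, …
ICs: h(0) = 2, h′(0) = -2, h′′(0) = 36.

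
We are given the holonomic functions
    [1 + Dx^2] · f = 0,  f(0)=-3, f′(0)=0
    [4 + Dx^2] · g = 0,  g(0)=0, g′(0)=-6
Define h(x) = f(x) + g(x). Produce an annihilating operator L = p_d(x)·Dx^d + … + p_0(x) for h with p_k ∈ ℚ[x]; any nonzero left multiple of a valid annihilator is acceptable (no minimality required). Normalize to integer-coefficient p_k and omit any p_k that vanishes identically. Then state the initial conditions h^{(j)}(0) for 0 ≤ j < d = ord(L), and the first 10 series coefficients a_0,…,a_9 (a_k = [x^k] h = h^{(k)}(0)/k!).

f: a_k = -3, 0, 3/2, 0, -1/8, 0, 1/240, 0, -1/13440, 0, …
g: a_k = 0, -6, 0, 4, 0, -4/5, 0, 8/105, 0, -4/945, …
L₀ := lclm(L_f,L_g); ord L₀ ≤ 2+2.
L = 4 + 5·Dx^2 + Dx^4  (order 4).
h: a_k = -3, -6, 3/2, 4, -1/8, -4/5, 1/240, 8/105, -1/13440, -4/945, …
ICs: h(0) = -3, h′(0) = -6, h′′(0) = 3, h′′′(0) = 24.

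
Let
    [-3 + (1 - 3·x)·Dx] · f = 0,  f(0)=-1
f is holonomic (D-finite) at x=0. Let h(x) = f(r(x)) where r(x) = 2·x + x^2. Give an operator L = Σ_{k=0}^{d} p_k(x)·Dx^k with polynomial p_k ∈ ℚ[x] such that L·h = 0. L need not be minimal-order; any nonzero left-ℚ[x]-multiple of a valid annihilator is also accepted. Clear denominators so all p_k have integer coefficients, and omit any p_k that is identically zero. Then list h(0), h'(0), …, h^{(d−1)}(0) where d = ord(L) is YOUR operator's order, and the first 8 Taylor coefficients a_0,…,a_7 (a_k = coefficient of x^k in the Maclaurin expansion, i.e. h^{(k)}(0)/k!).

f: a_k = -1, -3, -9, -27, -81, -243, -729, -2187, …
Substitute x→r, Dx→(1/r')Dx; clear ⇒ L₀.
L = (6 + 6·x) + (-1 + 6·x + 3·x^2)·Dx  (order 1).
h: a_k = -1, -6, -39, -252, -1629, -10530, -68067, -439992, …
ICs: h(0) = -1.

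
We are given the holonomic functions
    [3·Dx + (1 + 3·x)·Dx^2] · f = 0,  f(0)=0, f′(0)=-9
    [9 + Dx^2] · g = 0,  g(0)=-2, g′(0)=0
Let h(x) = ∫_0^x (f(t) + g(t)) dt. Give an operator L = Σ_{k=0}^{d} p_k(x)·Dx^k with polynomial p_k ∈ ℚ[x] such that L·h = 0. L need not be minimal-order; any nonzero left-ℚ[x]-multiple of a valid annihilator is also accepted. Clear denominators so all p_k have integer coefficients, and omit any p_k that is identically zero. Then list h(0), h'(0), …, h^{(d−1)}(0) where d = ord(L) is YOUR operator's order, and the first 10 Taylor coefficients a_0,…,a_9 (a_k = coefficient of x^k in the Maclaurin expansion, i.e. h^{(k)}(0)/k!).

L = (63 + 54·x + 81·x^2)·Dx^2 + (9 + 45·x + 81·x^2 + 81·x^3)·Dx^3 + (7 + 6·x + 9·x^2)·Dx^4 + (1 + 5·x + 9·x^2 + 9·x^3)·Dx^5  (order 5).
h: a_k = 0, -2, -9/2, 15/2, -27/4, 54/5, -243/10, 14661/280, -6561/56, 612279/2240, …
ICs: h(0) = 0, h′(0) = -2, h′′(0) = -9, h′′′(0) = 45, h′′′′(0) = -162.

f: a_k = 0, -9, 27/2, -27, 243/4, -729/5, 729/2, -6561/7, 19683/8, -6561, …
g: a_k = -2, 0, 9, 0, -27/4, 0, 81/40, 0, -729/2240, 0, …
L₀ := lclm(L_f,L_g); ord L₀ ≤ 2+2.
h=∫₀ˣh₀: take L = L₀·Dx.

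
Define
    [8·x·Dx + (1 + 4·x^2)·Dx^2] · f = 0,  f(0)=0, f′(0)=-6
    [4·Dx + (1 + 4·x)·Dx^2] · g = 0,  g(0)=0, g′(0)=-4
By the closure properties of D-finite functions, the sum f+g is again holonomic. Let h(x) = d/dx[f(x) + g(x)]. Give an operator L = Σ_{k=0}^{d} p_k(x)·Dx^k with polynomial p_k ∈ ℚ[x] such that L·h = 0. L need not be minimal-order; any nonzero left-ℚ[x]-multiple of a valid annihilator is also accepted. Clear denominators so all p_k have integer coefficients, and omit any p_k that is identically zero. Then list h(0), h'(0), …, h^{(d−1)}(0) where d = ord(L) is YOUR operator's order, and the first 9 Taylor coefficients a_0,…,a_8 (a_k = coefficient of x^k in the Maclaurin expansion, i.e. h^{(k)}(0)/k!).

f: a_k = 0, -6, 0, 8, 0, -96/5, 0, 384/7, 0, …
g: a_k = 0, -4, 8, -64/3, 64, -1024/5, 2048/3, -16384/7, 8192, …
Weyl lclm of L_f,L_g ⇒ L₀ (ord ≤ 4).
h₀' ⇒ L via d/dx closure of L₀.
L = (-8 - 96·x + 96·x^2 + 128·x^3) + (-10 - 16·x - 72·x^2 + 192·x^3 + 256·x^4)·Dx + (-1 - 2·x + 8·x^2 + 8·x^3 + 48·x^4 + 64·x^5)·Dx^2  (order 2).
h: a_k = -10, 16, -40, 256, -1120, 4096, -16000, 65536, -263680, …
ICs: h(0) = -10, h′(0) = 16.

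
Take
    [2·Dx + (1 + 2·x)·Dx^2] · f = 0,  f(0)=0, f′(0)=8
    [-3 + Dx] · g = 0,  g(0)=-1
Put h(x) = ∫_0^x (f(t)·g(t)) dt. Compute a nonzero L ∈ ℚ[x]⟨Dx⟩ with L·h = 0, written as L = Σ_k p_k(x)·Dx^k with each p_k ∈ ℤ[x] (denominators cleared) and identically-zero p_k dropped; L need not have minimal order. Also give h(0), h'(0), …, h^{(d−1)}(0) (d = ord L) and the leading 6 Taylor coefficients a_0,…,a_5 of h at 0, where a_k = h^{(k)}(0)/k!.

f: a_k = 0, 8, -8, 32/3, -16, 128/5, …
g: a_k = -1, -3, -9/2, -9/2, -27/8, -81/40, …
Sym-product of L_f,L_g gives L₀ (≤ ord 2).
h=∫₀ˣh₀: take L = L₀·Dx.
L = (3 + 18·x)·Dx + (-4 - 12·x)·Dx^2 + (1 + 2·x)·Dx^3  (order 3).
h: a_k = 0, 0, -4, -16/3, -17/3, -16/5, …
ICs: h(0) = 0, h′(0) = 0, h′′(0) = -8.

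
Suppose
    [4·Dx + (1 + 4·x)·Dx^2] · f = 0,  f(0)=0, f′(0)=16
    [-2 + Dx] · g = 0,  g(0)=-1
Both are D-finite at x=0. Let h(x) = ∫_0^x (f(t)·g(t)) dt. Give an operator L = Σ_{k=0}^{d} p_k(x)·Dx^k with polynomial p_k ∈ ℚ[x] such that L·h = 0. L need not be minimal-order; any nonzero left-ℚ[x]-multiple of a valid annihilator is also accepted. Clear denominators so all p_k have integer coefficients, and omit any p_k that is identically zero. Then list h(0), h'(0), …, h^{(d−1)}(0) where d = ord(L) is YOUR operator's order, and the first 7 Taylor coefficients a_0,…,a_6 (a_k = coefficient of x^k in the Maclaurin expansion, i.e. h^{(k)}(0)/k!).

L = (-4 + 16·x)·Dx - 16·x·Dx^2 + (1 + 4·x)·Dx^3  (order 3).
h: a_k = 0, 0, -8, 0, -40/3, 128/5, -3344/45, …
ICs: h(0) = 0, h′(0) = 0, h′′(0) = -16.

f: a_k = 0, 16, -32, 256/3, -256, 4096/5, -8192/3, …
g: a_k = -1, -2, -2, -4/3, -2/3, -4/15, -4/45, …
f·g: L₀ = L_f ⊗_s L_g, ord ≤ 2·1.
Integrate: L := L₀·Dx.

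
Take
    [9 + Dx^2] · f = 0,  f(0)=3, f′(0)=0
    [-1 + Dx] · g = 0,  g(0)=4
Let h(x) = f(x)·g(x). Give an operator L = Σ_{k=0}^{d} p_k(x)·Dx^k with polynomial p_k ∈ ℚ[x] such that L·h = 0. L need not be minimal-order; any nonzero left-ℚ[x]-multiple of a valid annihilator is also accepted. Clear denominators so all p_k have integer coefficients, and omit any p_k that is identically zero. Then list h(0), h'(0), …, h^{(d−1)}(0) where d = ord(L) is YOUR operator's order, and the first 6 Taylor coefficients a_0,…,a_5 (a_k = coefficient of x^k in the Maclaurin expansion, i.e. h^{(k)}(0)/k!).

f: a_k = 3, 0, -27/2, 0, 81/8, 0, …
g: a_k = 4, 4, 2, 2/3, 1/6, 1/30, …
L₀ := L_f ⊗_s L_g (sym. prod.), ord ≤ 2.
L = 10 - 2·Dx + Dx^2  (order 2).
h: a_k = 12, 12, -48, -52, 14, 158/5, …
ICs: h(0) = 12, h′(0) = 12.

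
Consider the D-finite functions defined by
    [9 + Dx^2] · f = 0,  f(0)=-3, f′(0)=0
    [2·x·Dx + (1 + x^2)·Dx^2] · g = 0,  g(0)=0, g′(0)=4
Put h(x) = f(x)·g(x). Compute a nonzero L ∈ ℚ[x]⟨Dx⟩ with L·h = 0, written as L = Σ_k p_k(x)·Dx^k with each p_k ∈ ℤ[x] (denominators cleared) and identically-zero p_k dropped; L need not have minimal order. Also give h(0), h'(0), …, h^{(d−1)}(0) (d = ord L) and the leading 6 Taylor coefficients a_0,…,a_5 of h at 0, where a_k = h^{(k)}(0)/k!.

f: a_k = -3, 0, 27/2, 0, -81/8, 0, …
g: a_k = 0, 4, 0, -4/3, 0, 4/5, …
Sym-product of L_f,L_g gives L₀ (≤ ord 4).
L = (1170 + 3834·x^2 + 4779·x^4 + 2916·x^6 + 729·x^8) + (396·x + 1044·x^3 + 972·x^5 + 324·x^7)·Dx + (220 + 768·x^2 + 1026·x^4 + 648·x^6 + 162·x^8)·Dx^2 + (44·x + 116·x^3 + 108·x^5 + 36·x^7)·Dx^3 + (10 + 38·x^2 + 55·x^4 + 36·x^6 + 9·x^8)·Dx^4  (order 4).
h: a_k = 0, -12, 0, 58, 0, -609/10, …
ICs: h(0) = 0, h′(0) = -12, h′′(0) = 0, h′′′(0) = 348.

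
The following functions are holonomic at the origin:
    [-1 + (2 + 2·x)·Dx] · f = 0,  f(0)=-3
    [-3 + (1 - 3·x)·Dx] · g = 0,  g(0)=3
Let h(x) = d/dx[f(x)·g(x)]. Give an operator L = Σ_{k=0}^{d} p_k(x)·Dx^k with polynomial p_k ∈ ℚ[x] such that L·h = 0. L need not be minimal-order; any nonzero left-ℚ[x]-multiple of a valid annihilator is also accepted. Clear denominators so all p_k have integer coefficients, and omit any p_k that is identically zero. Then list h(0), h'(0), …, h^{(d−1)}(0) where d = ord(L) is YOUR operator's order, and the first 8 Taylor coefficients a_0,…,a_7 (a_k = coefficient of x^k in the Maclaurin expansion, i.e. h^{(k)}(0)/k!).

f: a_k = -3, -3/2, 3/8, -3/16, 15/128, -21/256, 63/1024, -99/2048, …
g: a_k = 3, 9, 27, 81, 243, 729, 2187, 6561, …
Sym-product of L_f,L_g gives L₀ (≤ ord 1).
Derive L from L₀ (diff closure).
L = (83 + 126·x + 27·x^2) + (-14 + 22·x + 54·x^2 + 18·x^3)·Dx  (order 1).
h: a_k = -63/2, -747/4, -13473/16, -107739/32, -3232485/256, -23273325/512, -325828629/2048, -2234249595/4096, …
ICs: h(0) = -63/2.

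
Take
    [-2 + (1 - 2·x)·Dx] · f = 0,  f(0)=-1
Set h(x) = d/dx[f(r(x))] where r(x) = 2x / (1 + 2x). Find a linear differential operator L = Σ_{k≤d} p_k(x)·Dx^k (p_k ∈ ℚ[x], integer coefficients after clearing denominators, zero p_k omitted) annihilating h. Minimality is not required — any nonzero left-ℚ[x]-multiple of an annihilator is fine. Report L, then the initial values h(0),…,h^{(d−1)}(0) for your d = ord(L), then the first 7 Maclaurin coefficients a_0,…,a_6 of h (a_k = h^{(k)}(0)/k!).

f: a_k = -1, -2, -4, -8, -16, -32, -64, …
Change of var in L_f (x↦r) gives L₀.
Differentiate: ansatz ord ≤ ord L₀ ⇒ L.
L = 4 + (-1 + 2·x)·Dx  (order 1).
h: a_k = -4, -16, -48, -128, -320, -768, -1792, …
ICs: h(0) = -4.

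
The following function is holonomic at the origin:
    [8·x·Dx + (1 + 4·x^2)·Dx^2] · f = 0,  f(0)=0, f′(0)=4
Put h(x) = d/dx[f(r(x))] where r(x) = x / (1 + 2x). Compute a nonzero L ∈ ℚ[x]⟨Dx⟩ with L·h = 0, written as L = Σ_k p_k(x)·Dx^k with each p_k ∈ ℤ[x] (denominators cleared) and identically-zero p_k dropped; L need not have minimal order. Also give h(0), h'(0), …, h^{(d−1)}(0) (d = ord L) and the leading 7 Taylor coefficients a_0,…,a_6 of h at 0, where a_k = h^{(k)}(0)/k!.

L = (4 + 16·x) + (1 + 4·x + 8·x^2)·Dx  (order 1).
h: a_k = 4, -16, 32, 0, -256, 1024, -2048, …
ICs: h(0) = 4.

f: a_k = 0, 4, 0, -16/3, 0, 64/5, 0, …
Change of var in L_f (x↦r) gives L₀.
h=h₀': d/dx-closure on L₀ ⇒ L.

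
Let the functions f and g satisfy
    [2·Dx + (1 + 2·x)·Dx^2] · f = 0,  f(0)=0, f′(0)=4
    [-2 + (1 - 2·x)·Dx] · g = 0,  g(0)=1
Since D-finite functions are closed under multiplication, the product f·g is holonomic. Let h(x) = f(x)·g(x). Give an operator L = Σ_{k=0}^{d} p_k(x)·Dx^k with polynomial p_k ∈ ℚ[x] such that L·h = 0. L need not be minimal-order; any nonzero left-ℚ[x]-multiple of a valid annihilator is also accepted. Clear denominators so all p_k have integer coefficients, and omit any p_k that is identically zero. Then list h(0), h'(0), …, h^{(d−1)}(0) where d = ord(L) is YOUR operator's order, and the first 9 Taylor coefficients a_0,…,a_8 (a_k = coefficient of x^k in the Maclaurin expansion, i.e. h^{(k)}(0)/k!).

L = 4 + (2 + 12·x)·Dx + (-1 + 4·x^2)·Dx^2  (order 2).
h: a_k = 0, 4, 4, 40/3, 56/3, 752/15, 1184/15, 20416/105, 34112/105, …
ICs: h(0) = 0, h′(0) = 4.

f: a_k = 0, 4, -4, 16/3, -8, 64/5, -64/3, 256/7, -64, …
g: a_k = 1, 2, 4, 8, 16, 32, 64, 128, 256, …
Sym-product of L_f,L_g gives L₀ (≤ ord 2).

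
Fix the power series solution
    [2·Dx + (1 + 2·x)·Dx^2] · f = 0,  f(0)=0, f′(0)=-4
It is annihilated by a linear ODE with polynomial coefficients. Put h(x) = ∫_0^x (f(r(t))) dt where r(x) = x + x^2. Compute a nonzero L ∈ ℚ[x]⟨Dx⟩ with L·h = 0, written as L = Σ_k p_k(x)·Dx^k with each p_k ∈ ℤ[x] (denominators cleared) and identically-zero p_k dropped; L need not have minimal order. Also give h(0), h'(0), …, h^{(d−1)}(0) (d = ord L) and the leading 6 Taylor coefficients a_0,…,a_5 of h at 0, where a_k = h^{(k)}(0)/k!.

L = (4·x + 4·x^2)·Dx^2 + (1 + 4·x + 6·x^2 + 4·x^3)·Dx^3  (order 3).
h: a_k = 0, 0, -2, 0, 2/3, -4/5, …
ICs: h(0) = 0, h′(0) = 0, h′′(0) = -4.

f: a_k = 0, -4, 4, -16/3, 8, -64/5, …
Change of var in L_f (x↦r) gives L₀.
∫: right-multiply L₀ by Dx.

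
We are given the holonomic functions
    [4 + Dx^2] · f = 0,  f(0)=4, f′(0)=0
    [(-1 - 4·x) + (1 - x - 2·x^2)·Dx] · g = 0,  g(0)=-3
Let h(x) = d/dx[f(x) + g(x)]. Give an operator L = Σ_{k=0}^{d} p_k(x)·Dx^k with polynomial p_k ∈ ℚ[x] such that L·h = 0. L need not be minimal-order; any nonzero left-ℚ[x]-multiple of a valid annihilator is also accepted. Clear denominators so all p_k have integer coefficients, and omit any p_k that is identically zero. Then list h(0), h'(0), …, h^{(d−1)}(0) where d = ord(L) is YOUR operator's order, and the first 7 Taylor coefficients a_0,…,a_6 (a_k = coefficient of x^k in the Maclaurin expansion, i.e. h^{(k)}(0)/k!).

f: a_k = 4, 0, -8, 0, 8/3, 0, -16/45, …
g: a_k = -3, -3, -9, -15, -33, -63, -129, …
Sum ⇒ L₀ = lclm(L_f,L_g) in ℚ(x)⟨Dx⟩.
Differentiate: ansatz ord ≤ ord L₀ ⇒ L.
L = (576 + 2400·x + 5616·x^2 + 3360·x^3 + 3840·x^4 + 1152·x^5 + 768·x^6) + (-68 - 236·x + 240·x^2 + 488·x^3 + 560·x^4 + 672·x^5 + 448·x^6 + 256·x^7)·Dx + (144 + 600·x + 1404·x^2 + 840·x^3 + 960·x^4 + 288·x^5 + 192·x^6)·Dx^2 + (-17 - 59·x + 60·x^2 + 122·x^3 + 140·x^4 + 168·x^5 + 112·x^6 + 64·x^7)·Dx^3  (order 3).
h: a_k = -3, -34, -45, -364/3, -315, -11642/15, -1785, …
ICs: h(0) = -3, h′(0) = -34, h′′(0) = -90.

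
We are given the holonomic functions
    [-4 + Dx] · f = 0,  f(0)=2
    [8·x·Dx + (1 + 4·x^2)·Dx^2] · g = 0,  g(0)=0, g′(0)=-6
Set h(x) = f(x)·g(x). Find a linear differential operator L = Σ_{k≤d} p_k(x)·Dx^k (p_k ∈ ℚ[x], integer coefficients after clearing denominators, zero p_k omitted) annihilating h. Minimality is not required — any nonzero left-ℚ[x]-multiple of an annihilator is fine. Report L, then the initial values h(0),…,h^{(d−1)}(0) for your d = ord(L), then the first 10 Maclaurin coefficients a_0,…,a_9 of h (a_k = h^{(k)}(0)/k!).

f: a_k = 2, 8, 16, 64/3, 64/3, 256/15, 512/45, 2048/315, 1024/315, 4096/2835, …
g: a_k = 0, -6, 0, 8, 0, -96/5, 0, 384/7, 0, -512/3, …
h₀=f·g: eliminate ⇒ L₀, order ≤ 1·2.
L = (16 - 32·x + 64·x^2) + (-8 + 8·x - 32·x^2)·Dx + (1 + 4·x^2)·Dx^2  (order 2).
h: a_k = 0, -12, -48, -80, -64, -192/5, -256/3, -3328/35, 13312/105, 62464/315, …
ICs: h(0) = 0, h′(0) = -12.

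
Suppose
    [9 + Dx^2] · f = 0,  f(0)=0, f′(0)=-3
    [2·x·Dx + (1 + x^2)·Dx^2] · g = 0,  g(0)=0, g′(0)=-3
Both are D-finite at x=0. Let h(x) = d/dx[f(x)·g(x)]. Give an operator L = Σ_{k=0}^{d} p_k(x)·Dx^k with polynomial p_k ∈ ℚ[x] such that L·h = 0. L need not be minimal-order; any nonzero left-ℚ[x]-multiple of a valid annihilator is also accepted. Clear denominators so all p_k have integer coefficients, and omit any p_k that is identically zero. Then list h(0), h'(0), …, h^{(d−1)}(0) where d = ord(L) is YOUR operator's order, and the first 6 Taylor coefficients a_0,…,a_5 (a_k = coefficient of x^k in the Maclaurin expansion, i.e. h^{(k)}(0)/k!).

L = (20358 + 86886·x^2 + 157437·x^4 + 155520·x^6 + 96228·x^8 + 36450·x^10 + 6561·x^12) + (6372·x + 25596·x^3 + 39960·x^5 + 32400·x^7 + 14580·x^9 + 2916·x^11)·Dx + (3432 + 15828·x^2 + 31110·x^4 + 33588·x^6 + 22032·x^8 + 8424·x^10 + 1458·x^12)·Dx^2 + (708·x + 2844·x^3 + 4440·x^5 + 3600·x^7 + 1620·x^9 + 324·x^11)·Dx^3 + (130 + 686·x^2 + 1513·x^4 + 1812·x^6 + 1260·x^8 + 486·x^10 + 81·x^12)·Dx^4  (order 4).
h: a_k = 0, 18, 0, -66, 0, 297/4, …
ICs: h(0) = 0, h′(0) = 18, h′′(0) = 0, h′′′(0) = -396.

f: a_k = 0, -3, 0, 9/2, 0, -81/40, …
g: a_k = 0, -3, 0, 1, 0, -3/5, …
Product ⇒ symmetric product L₀, ord ≤ 4.
h₀' ⇒ L via d/dx closure of L₀.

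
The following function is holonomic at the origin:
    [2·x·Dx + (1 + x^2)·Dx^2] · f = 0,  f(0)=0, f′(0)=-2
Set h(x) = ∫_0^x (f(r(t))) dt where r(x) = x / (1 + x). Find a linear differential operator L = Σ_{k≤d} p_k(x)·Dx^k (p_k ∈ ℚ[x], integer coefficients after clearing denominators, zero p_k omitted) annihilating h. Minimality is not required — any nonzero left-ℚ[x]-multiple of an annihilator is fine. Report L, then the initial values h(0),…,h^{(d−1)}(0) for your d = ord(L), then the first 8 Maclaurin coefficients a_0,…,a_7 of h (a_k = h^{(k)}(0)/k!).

f: a_k = 0, -2, 0, 2/3, 0, -2/5, 0, 2/7, …
f∘r: x↦r, Dx↦Dx/r' in L_f ⇒ L₀.
h=∫₀ˣh₀: take L = L₀·Dx.
L = (2 + 4·x)·Dx^2 + (1 + 2·x + 2·x^2)·Dx^3  (order 3).
h: a_k = 0, 0, -1, 2/3, -1/3, 0, 4/15, -8/21, …
ICs: h(0) = 0, h′(0) = 0, h′′(0) = -2.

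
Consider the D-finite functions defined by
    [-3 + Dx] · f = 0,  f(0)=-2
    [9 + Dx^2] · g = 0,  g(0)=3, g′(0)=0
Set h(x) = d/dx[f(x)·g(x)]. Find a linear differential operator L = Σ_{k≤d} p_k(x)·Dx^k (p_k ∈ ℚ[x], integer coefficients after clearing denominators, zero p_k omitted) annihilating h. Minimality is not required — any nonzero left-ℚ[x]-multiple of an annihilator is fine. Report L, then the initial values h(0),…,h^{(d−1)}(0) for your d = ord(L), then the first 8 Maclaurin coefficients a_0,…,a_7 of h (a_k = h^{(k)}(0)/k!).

f: a_k = -2, -6, -9, -9, -27/4, -81/20, -81/40, -243/280, …
g: a_k = 3, 0, -27/2, 0, 81/8, 0, -243/80, 0, …
L₀ := L_f ⊗_s L_g (sym. prod.), ord ≤ 2.
Differentiate: ansatz ord ≤ ord L₀ ⇒ L.
L = 18 - 6·Dx + Dx^2  (order 2).
h: a_k = -18, 0, 162, 324, 243, 0, -729/5, -4374/35, …
ICs: h(0) = -18, h′(0) = 0.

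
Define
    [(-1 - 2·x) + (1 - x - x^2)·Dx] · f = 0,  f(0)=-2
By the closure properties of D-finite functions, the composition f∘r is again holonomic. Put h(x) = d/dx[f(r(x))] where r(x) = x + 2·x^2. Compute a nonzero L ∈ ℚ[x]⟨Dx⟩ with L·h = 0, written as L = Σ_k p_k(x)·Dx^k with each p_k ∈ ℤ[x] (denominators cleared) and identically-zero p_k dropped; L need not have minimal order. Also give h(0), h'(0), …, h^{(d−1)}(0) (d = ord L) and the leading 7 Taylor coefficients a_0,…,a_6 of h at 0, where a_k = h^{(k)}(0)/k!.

f: a_k = -2, -2, -4, -6, -10, -16, -26, …
h₀=f(r): pull back L_f along r ⇒ L₀.
Differentiate: ansatz ord ≤ ord L₀ ⇒ L.
L = (8 + 42·x + 126·x^2 + 208·x^3 + 408·x^4 + 480·x^5 + 320·x^6) + (-1 - 5·x - 3·x^2 + 18·x^3 + 80·x^4 + 120·x^5 + 112·x^6 + 64·x^7)·Dx  (order 1).
h: a_k = -2, -16, -66, -248, -840, -2844, -9198, …
ICs: h(0) = -2.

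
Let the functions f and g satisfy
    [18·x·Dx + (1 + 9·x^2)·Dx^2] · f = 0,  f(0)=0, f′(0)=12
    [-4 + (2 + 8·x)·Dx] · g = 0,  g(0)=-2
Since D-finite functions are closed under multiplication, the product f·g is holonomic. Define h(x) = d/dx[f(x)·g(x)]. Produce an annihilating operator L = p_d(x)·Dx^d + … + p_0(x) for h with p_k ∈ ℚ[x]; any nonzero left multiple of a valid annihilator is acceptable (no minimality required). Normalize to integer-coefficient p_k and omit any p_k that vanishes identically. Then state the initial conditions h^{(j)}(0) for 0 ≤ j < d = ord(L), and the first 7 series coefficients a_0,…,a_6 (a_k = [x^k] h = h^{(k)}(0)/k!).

L = (2 + 120·x + 150·x^2 - 648·x^3 - 324·x^4) + (7 + 70·x + 279·x^2 - 42·x^3 - 2268·x^4 - 1296·x^5)·Dx + (1 + 5·x - 2·x^2 - 27·x^3 - 147·x^4 - 648·x^5 - 432·x^6)·Dx^2  (order 2).
h: a_k = -24, -96, 360, 192, -1464, -34848/5, 160056/5, …
ICs: h(0) = -24, h′(0) = -96.

f: a_k = 0, 12, 0, -36, 0, 972/5, 0, …
g: a_k = -2, -4, 4, -8, 20, -56, 168, …
L₀ := L_f ⊗_s L_g (sym. prod.), ord ≤ 2.
Differentiate: ansatz ord ≤ ord L₀ ⇒ L.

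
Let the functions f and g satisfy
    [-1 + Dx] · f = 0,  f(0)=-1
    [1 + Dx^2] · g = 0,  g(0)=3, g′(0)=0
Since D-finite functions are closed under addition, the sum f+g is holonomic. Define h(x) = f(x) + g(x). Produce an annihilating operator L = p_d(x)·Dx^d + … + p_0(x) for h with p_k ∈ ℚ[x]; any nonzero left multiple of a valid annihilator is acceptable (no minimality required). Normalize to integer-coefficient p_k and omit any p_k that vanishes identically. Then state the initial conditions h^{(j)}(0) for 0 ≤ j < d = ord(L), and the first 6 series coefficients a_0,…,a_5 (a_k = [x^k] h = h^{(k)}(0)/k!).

L = -1 + Dx - Dx^2 + Dx^3  (order 3).
h: a_k = 2, -1, -2, -1/6, 1/12, -1/120, …
ICs: h(0) = 2, h′(0) = -1, h′′(0) = -4.

f: a_k = -1, -1, -1/2, -1/6, -1/24, -1/120, …
g: a_k = 3, 0, -3/2, 0, 1/8, 0, …
h₀=f+g: left-lcm gives L₀, ord ≤ 3.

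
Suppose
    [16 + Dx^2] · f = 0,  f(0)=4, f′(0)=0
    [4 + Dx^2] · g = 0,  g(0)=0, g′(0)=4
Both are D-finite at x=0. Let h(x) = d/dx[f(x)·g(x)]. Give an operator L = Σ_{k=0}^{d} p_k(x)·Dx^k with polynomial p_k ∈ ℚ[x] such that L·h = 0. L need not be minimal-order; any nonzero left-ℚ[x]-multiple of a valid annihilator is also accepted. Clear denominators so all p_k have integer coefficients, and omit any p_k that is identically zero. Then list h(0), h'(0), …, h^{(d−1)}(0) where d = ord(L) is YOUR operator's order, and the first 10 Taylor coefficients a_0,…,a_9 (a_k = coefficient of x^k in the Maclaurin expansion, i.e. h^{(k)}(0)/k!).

L = 144 + 40·Dx^2 + Dx^4  (order 4).
h: a_k = 16, 0, -416, 0, 3872/3, 0, -69952/45, 0, 314912/315, 0, …
ICs: h(0) = 16, h′(0) = 0, h′′(0) = -832, h′′′(0) = 0.

f: a_k = 4, 0, -32, 0, 128/3, 0, -1024/45, 0, 2048/315, 0, …
g: a_k = 0, 4, 0, -8/3, 0, 8/15, 0, -16/315, 0, 8/2835, …
Product ⇒ symmetric product L₀, ord ≤ 4.
h₀' ⇒ L via d/dx closure of L₀.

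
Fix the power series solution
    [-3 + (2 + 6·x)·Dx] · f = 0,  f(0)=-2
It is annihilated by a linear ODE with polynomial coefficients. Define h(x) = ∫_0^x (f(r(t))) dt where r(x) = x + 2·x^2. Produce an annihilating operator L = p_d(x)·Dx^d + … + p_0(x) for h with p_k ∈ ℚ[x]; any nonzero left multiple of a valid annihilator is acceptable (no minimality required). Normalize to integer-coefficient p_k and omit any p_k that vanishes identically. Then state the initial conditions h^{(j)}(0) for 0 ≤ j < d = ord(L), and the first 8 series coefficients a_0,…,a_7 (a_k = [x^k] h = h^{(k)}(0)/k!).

f: a_k = -2, -3, 9/4, -27/8, 405/64, -1701/128, 15309/512, -72171/1024, …
f∘r: x↦r, Dx↦Dx/r' in L_f ⇒ L₀.
Integrate: L := L₀·Dx.
L = (-3 - 12·x)·Dx + (2 + 6·x + 12·x^2)·Dx^2  (order 2).
h: a_k = 0, -2, -3/2, -5/4, 45/32, -63/64, -135/256, 11205/3584, …
ICs: h(0) = 0, h′(0) = -2.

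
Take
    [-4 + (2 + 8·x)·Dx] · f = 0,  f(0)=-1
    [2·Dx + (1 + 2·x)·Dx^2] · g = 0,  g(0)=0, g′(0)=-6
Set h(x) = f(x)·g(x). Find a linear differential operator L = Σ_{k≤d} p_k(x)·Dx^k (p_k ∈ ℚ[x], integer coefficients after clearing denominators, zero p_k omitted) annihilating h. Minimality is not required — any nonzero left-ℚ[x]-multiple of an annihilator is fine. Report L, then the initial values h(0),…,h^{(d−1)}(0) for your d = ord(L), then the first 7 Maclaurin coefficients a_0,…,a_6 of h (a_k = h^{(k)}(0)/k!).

L = (8 + 8·x) + (-2 - 8·x)·Dx + (1 + 10·x + 32·x^2 + 32·x^3)·Dx^2  (order 2).
h: a_k = 0, 6, 6, -16, 40, -524/5, 1452/5, …
ICs: h(0) = 0, h′(0) = 6.

f: a_k = -1, -2, 2, -4, 10, -28, 84, …
g: a_k = 0, -6, 6, -8, 12, -96/5, 32, …
Sym-product of L_f,L_g gives L₀ (≤ ord 2).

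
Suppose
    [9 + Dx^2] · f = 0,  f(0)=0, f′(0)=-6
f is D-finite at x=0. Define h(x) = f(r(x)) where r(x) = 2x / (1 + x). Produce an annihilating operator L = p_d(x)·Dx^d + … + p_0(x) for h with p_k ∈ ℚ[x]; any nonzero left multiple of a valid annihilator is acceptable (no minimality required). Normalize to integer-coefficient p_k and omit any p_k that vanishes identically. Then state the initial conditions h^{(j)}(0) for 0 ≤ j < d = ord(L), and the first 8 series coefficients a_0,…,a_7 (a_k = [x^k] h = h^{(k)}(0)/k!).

f: a_k = 0, -6, 0, 9, 0, -81/20, 0, 243/280, …
f∘r: x↦r, Dx↦Dx/r' in L_f ⇒ L₀.
L = 36 + (2 + 6·x + 6·x^2 + 2·x^3)·Dx + (1 + 4·x + 6·x^2 + 4·x^3 + x^4)·Dx^2  (order 2).
h: a_k = 0, -12, 12, 60, -204, 1452/5, -60, -26772/35, …
ICs: h(0) = 0, h′(0) = -12.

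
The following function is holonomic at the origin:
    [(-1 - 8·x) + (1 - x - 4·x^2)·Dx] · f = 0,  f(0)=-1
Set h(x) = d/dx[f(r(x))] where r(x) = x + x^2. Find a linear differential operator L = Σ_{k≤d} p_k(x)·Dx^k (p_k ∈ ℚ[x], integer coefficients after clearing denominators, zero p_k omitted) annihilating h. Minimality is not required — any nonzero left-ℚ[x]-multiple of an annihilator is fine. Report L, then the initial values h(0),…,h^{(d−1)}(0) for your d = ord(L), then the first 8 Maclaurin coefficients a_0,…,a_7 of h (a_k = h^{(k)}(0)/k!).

f: a_k = -1, -1, -5, -9, -29, -65, -181, -441, …
L₀ from L_f via x↦r, Dx↦r'^{-1}Dx.
h₀' ⇒ L via d/dx closure of L₀.
L = (12 + 78·x + 246·x^2 + 656·x^3 + 1128·x^4 + 960·x^5 + 320·x^6) + (-1 - 9·x - 9·x^2 + 66·x^3 + 220·x^4 + 312·x^5 + 224·x^6 + 64·x^7)·Dx  (order 1).
h: a_k = -1, -12, -57, -244, -1040, -4134, -16051, -61168, …
ICs: h(0) = -1.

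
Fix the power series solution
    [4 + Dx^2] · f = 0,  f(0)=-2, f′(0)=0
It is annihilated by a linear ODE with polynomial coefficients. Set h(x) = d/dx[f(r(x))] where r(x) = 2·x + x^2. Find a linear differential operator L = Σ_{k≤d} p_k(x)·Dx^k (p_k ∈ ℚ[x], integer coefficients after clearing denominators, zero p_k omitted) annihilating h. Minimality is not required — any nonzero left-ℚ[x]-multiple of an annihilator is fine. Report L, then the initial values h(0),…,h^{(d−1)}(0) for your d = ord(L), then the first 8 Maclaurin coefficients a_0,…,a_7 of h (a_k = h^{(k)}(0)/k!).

L = (19 + 64·x + 96·x^2 + 64·x^3 + 16·x^4) + (-3 - 3·x)·Dx + (1 + 2·x + x^2)·Dx^2  (order 2).
h: a_k = 0, 32, 48, -208/3, -640/3, -1856/15, 2464/15, 95968/315, …
ICs: h(0) = 0, h′(0) = 32.

f: a_k = -2, 0, 4, 0, -4/3, 0, 8/45, 0, …
f∘r: x↦r, Dx↦Dx/r' in L_f ⇒ L₀.
h=h₀': d/dx-closure on L₀ ⇒ L.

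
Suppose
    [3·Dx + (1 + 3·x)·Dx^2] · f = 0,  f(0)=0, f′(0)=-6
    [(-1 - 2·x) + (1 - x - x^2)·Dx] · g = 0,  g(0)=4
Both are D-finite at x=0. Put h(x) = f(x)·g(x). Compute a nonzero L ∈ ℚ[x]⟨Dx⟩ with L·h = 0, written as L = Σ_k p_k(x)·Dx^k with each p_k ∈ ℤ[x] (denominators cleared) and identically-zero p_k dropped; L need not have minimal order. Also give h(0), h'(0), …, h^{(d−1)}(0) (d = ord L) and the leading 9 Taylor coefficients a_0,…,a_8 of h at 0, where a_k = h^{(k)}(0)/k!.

L = (5 + 12·x) + (-1 + 13·x + 15·x^2)·Dx + (-1 - 2·x + 4·x^2 + 3·x^3)·Dx^2  (order 2).
h: a_k = 0, -24, 12, -84, 90, -1914/5, 3396/5, -77106/35, 176301/35, …
ICs: h(0) = 0, h′(0) = -24.

f: a_k = 0, -6, 9, -18, 81/2, -486/5, 243, -4374/7, 6561/4, …
g: a_k = 4, 4, 8, 12, 20, 32, 52, 84, 136, …
L₀ := L_f ⊗_s L_g (sym. prod.), ord ≤ 2.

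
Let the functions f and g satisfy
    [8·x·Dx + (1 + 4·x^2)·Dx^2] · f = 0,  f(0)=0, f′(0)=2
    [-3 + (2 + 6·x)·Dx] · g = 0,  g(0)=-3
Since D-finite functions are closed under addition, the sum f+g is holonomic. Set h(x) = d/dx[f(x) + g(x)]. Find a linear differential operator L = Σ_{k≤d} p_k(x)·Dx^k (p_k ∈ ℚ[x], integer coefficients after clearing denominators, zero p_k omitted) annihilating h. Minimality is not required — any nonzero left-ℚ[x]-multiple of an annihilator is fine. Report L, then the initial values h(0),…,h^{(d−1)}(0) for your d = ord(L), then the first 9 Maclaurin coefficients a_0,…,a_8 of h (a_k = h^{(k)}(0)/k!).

L = (-48 - 360·x + 576·x^2 + 864·x^3) + (-59 - 192·x - 120·x^2 + 2304·x^3 + 3024·x^4)·Dx + (-6 + 14·x + 144·x^2 + 272·x^3 + 672·x^4 + 864·x^5)·Dx^2  (order 2).
h: a_k = -5/2, 27/4, -371/16, 1215/32, -17323/256, 137781/512, -1777735/2048, 8444007/4096, -346425883/65536, …
ICs: h(0) = -5/2, h′(0) = 27/4.

f: a_k = 0, 2, 0, -8/3, 0, 32/5, 0, -128/7, 0, …
g: a_k = -3, -9/2, 27/8, -81/16, 1215/128, -5103/256, 45927/1024, -216513/2048, 8444007/32768, …
Weyl lclm of L_f,L_g ⇒ L₀ (ord ≤ 3).
Differentiate: ansatz ord ≤ ord L₀ ⇒ L.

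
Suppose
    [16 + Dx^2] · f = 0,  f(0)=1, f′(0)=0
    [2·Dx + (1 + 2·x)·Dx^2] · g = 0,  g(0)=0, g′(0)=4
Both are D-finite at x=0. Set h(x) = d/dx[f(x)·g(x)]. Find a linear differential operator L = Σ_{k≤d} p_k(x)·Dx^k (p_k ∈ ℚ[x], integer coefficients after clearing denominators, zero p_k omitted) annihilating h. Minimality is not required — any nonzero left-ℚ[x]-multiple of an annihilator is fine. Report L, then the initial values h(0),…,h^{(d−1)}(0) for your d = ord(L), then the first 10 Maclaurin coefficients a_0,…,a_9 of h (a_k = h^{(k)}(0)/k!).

L = (-896 + 28672·x + 282624·x^2 + 1032192·x^3 + 1826816·x^4 + 1572864·x^5 + 524288·x^6) + (576 + 12416·x + 66560·x^2 + 153600·x^3 + 163840·x^4 + 65536·x^5)·Dx + (280 + 6592·x + 44480·x^2 + 141312·x^3 + 234496·x^4 + 196608·x^5 + 65536·x^6)·Dx^2 + (36 + 776·x + 4160·x^2 + 9600·x^3 + 10240·x^4 + 4096·x^5)·Dx^3 + (21 + 300·x + 1676·x^2 + 4800·x^3 + 7520·x^4 + 6144·x^5 + 2048·x^6)·Dx^4  (order 4).
h: a_k = 4, -8, -80, 96, 64, 0, -3328/15, 15872/45, -62464/105, 74752/63, …
ICs: h(0) = 4, h′(0) = -8, h′′(0) = -160, h′′′(0) = 576.

f: a_k = 1, 0, -8, 0, 32/3, 0, -256/45, 0, 512/315, 0, …
g: a_k = 0, 4, -4, 16/3, -8, 64/5, -64/3, 256/7, -64, 1024/9, …
h₀=f·g: eliminate ⇒ L₀, order ≤ 2·2.
Differentiate: ansatz ord ≤ ord L₀ ⇒ L.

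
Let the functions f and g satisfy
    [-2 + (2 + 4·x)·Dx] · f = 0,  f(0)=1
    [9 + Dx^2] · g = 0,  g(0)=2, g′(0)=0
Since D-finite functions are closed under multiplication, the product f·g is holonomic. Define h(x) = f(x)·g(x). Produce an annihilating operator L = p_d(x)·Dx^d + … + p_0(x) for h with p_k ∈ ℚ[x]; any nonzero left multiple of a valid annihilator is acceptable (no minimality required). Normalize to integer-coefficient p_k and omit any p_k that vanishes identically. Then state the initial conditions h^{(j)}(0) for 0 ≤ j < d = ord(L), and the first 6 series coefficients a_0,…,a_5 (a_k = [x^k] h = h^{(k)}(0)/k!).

f: a_k = 1, 1, -1/2, 1/2, -5/8, 7/8, …
g: a_k = 2, 0, -9, 0, 27/4, 0, …
f·g: L₀ = L_f ⊗_s L_g, ord ≤ 1·2.
L = (12 + 36·x + 36·x^2) + (-2 - 4·x)·Dx + (1 + 4·x + 4·x^2)·Dx^2  (order 2).
h: a_k = 2, 2, -10, -8, 10, 4, …
ICs: h(0) = 2, h′(0) = 2.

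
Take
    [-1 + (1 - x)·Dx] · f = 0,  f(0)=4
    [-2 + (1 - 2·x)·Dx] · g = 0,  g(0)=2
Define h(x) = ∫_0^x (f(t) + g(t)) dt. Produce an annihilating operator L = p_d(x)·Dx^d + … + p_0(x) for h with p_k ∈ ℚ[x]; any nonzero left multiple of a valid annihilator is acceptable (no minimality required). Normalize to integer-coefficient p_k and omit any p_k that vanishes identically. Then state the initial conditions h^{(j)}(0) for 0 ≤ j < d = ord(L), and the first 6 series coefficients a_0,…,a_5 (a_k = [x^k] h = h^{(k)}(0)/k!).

f: a_k = 4, 4, 4, 4, 4, 4, …
g: a_k = 2, 4, 8, 16, 32, 64, …
h₀=f+g: left-lcm gives L₀, ord ≤ 2.
h=∫₀ˣh₀: take L = L₀·Dx.
L = -4·Dx + (6 - 8·x)·Dx^2 + (-1 + 3·x - 2·x^2)·Dx^3  (order 3).
h: a_k = 0, 6, 4, 4, 5, 36/5, …
ICs: h(0) = 0, h′(0) = 6, h′′(0) = 8.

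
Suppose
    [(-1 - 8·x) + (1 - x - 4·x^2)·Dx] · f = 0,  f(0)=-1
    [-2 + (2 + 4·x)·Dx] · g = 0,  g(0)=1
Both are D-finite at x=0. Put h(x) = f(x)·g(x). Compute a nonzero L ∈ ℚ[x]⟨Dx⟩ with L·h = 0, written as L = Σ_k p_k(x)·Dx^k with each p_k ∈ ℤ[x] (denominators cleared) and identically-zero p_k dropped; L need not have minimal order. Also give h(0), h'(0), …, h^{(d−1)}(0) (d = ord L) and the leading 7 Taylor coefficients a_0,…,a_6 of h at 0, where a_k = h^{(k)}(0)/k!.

L = (2 + 9·x + 12·x^2) + (-1 - x + 6·x^2 + 8·x^3)·Dx  (order 1).
h: a_k = -1, -2, -11/2, -14, -283/8, -369/4, -3719/16, …
ICs: h(0) = -1.

f: a_k = -1, -1, -5, -9, -29, -65, -181, …
g: a_k = 1, 1, -1/2, 1/2, -5/8, 7/8, -21/16, …
h₀=f·g: eliminate ⇒ L₀, order ≤ 1·1.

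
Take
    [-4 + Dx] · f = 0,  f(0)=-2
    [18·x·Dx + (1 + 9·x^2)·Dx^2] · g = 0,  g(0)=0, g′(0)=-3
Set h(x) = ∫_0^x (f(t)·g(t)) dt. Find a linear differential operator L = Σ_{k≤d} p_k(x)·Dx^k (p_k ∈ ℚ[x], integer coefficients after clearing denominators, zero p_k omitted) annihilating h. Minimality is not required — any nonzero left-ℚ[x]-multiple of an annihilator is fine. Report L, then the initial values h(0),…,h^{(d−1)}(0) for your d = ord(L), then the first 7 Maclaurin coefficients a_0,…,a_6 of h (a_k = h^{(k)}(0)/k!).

L = (16 - 72·x + 144·x^2)·Dx + (-8 + 18·x - 72·x^2)·Dx^2 + (1 + 9·x^2)·Dx^3  (order 3).
h: a_k = 0, 0, 3, 8, 15/2, -8/5, 43/15, …
ICs: h(0) = 0, h′(0) = 0, h′′(0) = 6.

f: a_k = -2, -8, -16, -64/3, -64/3, -256/15, -512/45, …
g: a_k = 0, -3, 0, 9, 0, -243/5, 0, …
L₀ := L_f ⊗_s L_g (sym. prod.), ord ≤ 2.
h=∫₀ˣh₀: take L = L₀·Dx.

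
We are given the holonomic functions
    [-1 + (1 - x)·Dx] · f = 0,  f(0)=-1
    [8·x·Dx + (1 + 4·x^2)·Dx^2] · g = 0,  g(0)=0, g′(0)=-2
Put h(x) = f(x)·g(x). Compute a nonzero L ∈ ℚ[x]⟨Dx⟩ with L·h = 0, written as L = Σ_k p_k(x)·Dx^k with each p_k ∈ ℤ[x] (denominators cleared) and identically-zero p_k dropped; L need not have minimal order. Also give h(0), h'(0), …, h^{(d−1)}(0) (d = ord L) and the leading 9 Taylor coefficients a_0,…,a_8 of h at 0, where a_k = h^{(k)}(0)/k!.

f: a_k = -1, -1, -1, -1, -1, -1, -1, -1, -1, …
g: a_k = 0, -2, 0, 8/3, 0, -32/5, 0, 128/7, 0, …
Product ⇒ symmetric product L₀, ord ≤ 2.
L = 8·x + (2 - 8·x + 16·x^2)·Dx + (-1 + x - 4·x^2 + 4·x^3)·Dx^2  (order 2).
h: a_k = 0, 2, 2, -2/3, -2/3, 86/15, 86/15, -1318/105, -1318/105, …
ICs: h(0) = 0, h′(0) = 2.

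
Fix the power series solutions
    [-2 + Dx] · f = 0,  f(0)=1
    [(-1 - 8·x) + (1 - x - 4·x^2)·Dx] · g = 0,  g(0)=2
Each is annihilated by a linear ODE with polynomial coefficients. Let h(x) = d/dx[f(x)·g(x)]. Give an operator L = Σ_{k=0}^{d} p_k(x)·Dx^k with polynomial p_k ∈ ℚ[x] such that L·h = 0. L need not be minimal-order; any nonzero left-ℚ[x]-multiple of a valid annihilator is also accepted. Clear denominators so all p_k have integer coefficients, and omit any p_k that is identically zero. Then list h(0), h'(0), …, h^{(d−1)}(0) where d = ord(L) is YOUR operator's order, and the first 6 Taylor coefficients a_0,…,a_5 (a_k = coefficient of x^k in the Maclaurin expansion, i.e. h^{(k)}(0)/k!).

L = (18 + 44·x + 20·x^2 - 96·x^3 + 64·x^4) + (-3 - 3·x + 26·x^2 + 16·x^3 - 32·x^4)·Dx  (order 1).
h: a_k = 6, 36, 134, 472, 1486, 69244/15, …
ICs: h(0) = 6.

f: a_k = 1, 2, 2, 4/3, 2/3, 4/15, …
g: a_k = 2, 2, 10, 18, 58, 130, …
Sym-product of L_f,L_g gives L₀ (≤ ord 1).
h₀' ⇒ L via d/dx closure of L₀.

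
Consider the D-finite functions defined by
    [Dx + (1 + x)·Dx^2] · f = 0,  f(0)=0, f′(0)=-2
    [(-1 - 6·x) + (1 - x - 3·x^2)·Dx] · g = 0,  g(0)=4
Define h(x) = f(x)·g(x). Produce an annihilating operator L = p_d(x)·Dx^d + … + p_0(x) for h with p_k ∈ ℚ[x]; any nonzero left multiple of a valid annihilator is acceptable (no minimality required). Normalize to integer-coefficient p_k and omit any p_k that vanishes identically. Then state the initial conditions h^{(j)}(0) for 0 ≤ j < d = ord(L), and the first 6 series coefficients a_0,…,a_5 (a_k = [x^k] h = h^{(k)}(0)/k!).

L = (7 + 12·x) + (1 + 15·x + 15·x^2)·Dx + (-1 + 4·x^2 + 3·x^3)·Dx^2  (order 2).
h: a_k = 0, -8, -4, -92/3, -122/3, -2014/15, …
ICs: h(0) = 0, h′(0) = -8.

f: a_k = 0, -2, 1, -2/3, 1/2, -2/5, …
g: a_k = 4, 4, 16, 28, 76, 160, …
Product ⇒ symmetric product L₀, ord ≤ 2.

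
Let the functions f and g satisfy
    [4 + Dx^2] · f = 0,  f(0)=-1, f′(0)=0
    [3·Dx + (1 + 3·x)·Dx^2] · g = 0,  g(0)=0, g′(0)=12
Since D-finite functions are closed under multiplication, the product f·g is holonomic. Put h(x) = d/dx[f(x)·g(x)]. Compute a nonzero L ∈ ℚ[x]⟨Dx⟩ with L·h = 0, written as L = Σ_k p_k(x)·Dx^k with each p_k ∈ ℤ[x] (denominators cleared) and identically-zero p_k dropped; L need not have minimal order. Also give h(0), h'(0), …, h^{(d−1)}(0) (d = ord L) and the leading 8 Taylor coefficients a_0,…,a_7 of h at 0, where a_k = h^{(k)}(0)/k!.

L = (-21880 - 49536·x - 195264·x^2 - 252288·x^3 + 225504·x^4 + 746496·x^5 + 373248·x^6) + (-9384 - 44856·x - 47520·x^2 + 90720·x^3 + 311040·x^4 + 186624·x^5)·Dx + (-6026 - 16344·x - 53892·x^2 - 32832·x^3 + 182736·x^4 + 373248·x^5 + 186624·x^6)·Dx^2 + (-2346 - 11214·x - 11880·x^2 + 22680·x^3 + 77760·x^4 + 46656·x^5)·Dx^3 + (-139 - 990·x - 1269·x^2 + 7560·x^3 + 31590·x^4 + 46656·x^5 + 23328·x^6)·Dx^4  (order 4).
h: a_k = -12, 36, -36, 180, -652, 2016, -92804/15, 94436/5, …
ICs: h(0) = -12, h′(0) = 36, h′′(0) = -72, h′′′(0) = 1080.

f: a_k = -1, 0, 2, 0, -2/3, 0, 4/45, 0, …
g: a_k = 0, 12, -18, 36, -81, 972/5, -486, 8748/7, …
f·g: L₀ = L_f ⊗_s L_g, ord ≤ 2·2.
h₀' ⇒ L via d/dx closure of L₀.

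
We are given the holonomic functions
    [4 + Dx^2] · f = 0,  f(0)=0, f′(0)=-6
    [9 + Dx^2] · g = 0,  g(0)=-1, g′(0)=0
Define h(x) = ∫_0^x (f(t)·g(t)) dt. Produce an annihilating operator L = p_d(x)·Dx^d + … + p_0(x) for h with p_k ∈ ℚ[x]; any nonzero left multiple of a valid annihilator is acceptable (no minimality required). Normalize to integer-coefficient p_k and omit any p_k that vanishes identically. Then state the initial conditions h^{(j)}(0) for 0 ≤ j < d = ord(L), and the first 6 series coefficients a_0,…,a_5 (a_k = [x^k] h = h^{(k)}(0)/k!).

L = 25·Dx + 26·Dx^3 + Dx^5  (order 5).
h: a_k = 0, 0, 3, 0, -31/4, 0, …
ICs: h(0) = 0, h′(0) = 0, h′′(0) = 6, h′′′(0) = 0, h′′′′(0) = -186.

f: a_k = 0, -6, 0, 4, 0, -4/5, …
g: a_k = -1, 0, 9/2, 0, -27/8, 0, …
L₀ := L_f ⊗_s L_g (sym. prod.), ord ≤ 4.
h=∫h₀ ⇒ L = L₀·Dx.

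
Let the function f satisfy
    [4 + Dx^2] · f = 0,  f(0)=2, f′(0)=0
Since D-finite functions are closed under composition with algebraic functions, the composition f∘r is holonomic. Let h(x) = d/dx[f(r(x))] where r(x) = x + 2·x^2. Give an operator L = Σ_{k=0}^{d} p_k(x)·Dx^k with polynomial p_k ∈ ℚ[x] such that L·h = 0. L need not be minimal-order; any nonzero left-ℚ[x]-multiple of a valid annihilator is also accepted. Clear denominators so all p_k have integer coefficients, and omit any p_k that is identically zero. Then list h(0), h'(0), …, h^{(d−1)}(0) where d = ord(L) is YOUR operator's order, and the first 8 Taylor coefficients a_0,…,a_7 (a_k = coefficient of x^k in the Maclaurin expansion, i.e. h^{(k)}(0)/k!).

f: a_k = 2, 0, -4, 0, 4/3, 0, -8/45, 0, …
h₀=f(r): pull back L_f along r ⇒ L₀.
h₀' ⇒ L via d/dx closure of L₀.
L = (52 + 64·x + 384·x^2 + 1024·x^3 + 1024·x^4) + (-12 - 48·x)·Dx + (1 + 8·x + 16·x^2)·Dx^2  (order 2).
h: a_k = 0, -8, -48, -176/3, 160/3, 2864/15, 4256/15, 26912/315, …
ICs: h(0) = 0, h′(0) = -8.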